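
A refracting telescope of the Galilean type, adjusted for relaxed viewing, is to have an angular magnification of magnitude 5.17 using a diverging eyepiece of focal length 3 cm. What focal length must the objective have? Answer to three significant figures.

15.5 cm

|M| = f_obj/|f_eye|, so f_obj = |M| x |f_eye| = 5.17 x 3 = 15.510 cm.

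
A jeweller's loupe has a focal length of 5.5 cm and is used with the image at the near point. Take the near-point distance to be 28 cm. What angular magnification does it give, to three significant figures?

M = 1 + D/f = 1 + 28/5.5 = 6.091.

6.09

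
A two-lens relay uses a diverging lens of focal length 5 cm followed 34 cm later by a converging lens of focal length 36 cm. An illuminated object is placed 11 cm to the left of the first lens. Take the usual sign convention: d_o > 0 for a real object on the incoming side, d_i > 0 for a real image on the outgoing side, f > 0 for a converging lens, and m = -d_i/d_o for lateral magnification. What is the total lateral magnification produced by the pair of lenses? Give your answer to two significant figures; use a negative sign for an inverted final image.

-7.8

First lens: d_i1 = 1/(1/(-5) - 1/11) = -3.438 cm.
m_1 = -(-3.438)/11 = 0.3125.
The intermediate image is virtual, 3.438 cm to the left of lens 1, so d_o2 = L - d_i1 = 34 - (-3.438) = 37.438 cm.
Second lens: d_i2 = 1/(1/36 - 1/(37.438)) = 937.565 cm.
m_2 = -(937.565)/(37.438) = -25.0435.
The system's lateral magnification is m_1 m_2 = (0.3125)(-25.0435) = -7.8261.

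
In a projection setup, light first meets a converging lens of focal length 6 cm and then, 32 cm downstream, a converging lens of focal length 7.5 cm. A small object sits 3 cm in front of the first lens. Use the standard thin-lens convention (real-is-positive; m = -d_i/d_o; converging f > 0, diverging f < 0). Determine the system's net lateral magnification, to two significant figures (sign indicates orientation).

Applying the thin-lens equation to the first lens, 1/6 = 1/3 + 1/d_i1, which gives d_i1 = -6.000 cm.
Its lateral magnification is m_1 = -d_i1/d_o1 = -(-6.000)/3 = 2.0000.
With d_i1 < 0 the first image is virtual and lies on the object side; the object distance for lens 2 is d_o2 = 32 - (-6.000) = 38.000 cm.
Applying the thin-lens equation again with f_2 = 7.5 cm and d_o2 = 38.000 cm gives d_i2 = 9.344 cm.
m_2 = -(9.344)/(38.000) = -0.2459.
Overall magnification: m = m_1 m_2 = -0.4918.

-0.49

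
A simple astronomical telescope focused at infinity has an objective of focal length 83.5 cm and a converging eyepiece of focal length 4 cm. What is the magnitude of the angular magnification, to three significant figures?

20.9

|M| = f_obj/|f_eye| = 83.5/4 = 20.875.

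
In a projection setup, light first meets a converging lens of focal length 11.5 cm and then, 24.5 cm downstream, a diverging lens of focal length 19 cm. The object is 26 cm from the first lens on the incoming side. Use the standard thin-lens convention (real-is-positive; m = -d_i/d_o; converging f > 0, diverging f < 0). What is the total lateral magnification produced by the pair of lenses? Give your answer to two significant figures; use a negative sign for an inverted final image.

-0.66

Lens 1: 1/d_i1 = 1/f_1 - 1/d_o1 = 1/11.5 - 1/26 = 0.04849 cm^-1, so d_i1 = 20.621 cm.
m_1 = -(20.621)/26 = -0.7931.
The intermediate image is 20.621 cm to the right of lens 1, so d_o2 = L - d_i1 = 24.5 - 20.621 = 3.879 cm.
Lens 2: 1/d_i2 = 1/f_2 - 1/d_o2 = 1/(-19) - 1/(3.879) = -0.31041 cm^-1, so d_i2 = -3.222 cm.
m_2 = -(-3.222)/(3.879) = 0.8304.
The system's lateral magnification is m_1 m_2 = (-0.7931)(0.8304) = -0.6586.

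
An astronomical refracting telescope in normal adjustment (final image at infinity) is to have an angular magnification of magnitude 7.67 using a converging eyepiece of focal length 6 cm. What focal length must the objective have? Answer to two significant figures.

46 cm

|M| = f_obj/|f_eye|, so f_obj = |M| x |f_eye| = 7.67 x 6 = 46.020 cm.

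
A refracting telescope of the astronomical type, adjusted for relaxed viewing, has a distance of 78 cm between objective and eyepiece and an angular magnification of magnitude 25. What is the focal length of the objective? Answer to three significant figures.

75.0 cm

In normal adjustment the tube length equals f_obj + f_eye and |M| = f_obj/f_eye.
So f_obj = 25 f_eye and 25 f_eye + f_eye = 78 cm, giving f_eye = 78/26 = 3.000 cm and f_obj = 75.000 cm.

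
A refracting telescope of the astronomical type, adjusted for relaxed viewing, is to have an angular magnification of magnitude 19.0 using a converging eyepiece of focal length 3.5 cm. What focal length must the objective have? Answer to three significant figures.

|M| = f_obj/|f_eye|, so f_obj = |M| x |f_eye| = 19.0 x 3.5 = 66.500 cm.

66.5 cm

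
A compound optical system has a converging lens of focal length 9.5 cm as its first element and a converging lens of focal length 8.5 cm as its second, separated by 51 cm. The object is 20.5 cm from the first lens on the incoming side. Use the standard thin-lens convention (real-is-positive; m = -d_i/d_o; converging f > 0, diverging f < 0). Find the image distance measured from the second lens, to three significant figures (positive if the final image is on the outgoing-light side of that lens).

11.4 cm

Lens 1: 1/d_i1 = 1/f_1 - 1/d_o1 = 1/9.5 - 1/20.5 = 0.05648 cm^-1, so d_i1 = 17.705 cm.
That image sits 33.295 cm in front of the second lens, so d_o2 = 33.295 cm.
Lens 2: 1/d_i2 = 1/f_2 - 1/d_o2 = 1/8.5 - 1/(33.295) = 0.08761 cm^-1, so d_i2 = 11.414 cm.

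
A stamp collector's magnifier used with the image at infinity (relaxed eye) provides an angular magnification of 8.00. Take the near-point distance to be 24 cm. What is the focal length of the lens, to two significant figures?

3.0 cm

For the image at infinity, M = D/f.
f = D/M = 24/8.0 = 3.000 cm.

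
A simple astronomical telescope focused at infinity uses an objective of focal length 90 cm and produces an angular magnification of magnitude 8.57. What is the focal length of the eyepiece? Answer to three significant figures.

|M| = f_obj/f_eye, so f_eye = f_obj/|M| = 90/8.57 = 10.502 cm.

10.5 cm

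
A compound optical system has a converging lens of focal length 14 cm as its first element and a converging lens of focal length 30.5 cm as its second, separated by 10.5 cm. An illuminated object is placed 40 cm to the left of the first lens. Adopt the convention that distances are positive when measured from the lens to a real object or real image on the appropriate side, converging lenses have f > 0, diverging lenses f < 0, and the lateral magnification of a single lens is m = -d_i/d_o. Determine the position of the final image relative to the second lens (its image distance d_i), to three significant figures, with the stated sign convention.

Lens 1: 1/d_i1 = 1/f_1 - 1/d_o1 = 1/14 - 1/40 = 0.04643 cm^-1, so d_i1 = 21.538 cm.
This image would form 21.538 cm past lens 1, i.e. 11.038 cm beyond lens 2, so it is a virtual object for lens 2: d_o2 = 10.5 - 21.538 = -11.038 cm.
Lens 2: 1/d_i2 = 1/f_2 - 1/d_o2 = 1/30.5 - 1/(-11.038) = 0.12338 cm^-1, so d_i2 = 8.105 cm.

8.11 cm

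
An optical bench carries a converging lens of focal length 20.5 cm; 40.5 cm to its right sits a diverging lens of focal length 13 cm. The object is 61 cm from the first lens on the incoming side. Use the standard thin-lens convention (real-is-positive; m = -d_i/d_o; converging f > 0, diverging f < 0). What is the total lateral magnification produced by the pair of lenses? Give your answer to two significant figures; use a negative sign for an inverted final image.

Lens 1: 1/d_i1 = 1/f_1 - 1/d_o1 = 1/20.5 - 1/61 = 0.03239 cm^-1, so d_i1 = 30.877 cm.
m_1 = -(30.877)/61 = -0.5062.
The intermediate image is 30.877 cm to the right of lens 1, so d_o2 = L - d_i1 = 40.5 - 30.877 = 9.623 cm.
Lens 2: 1/d_i2 = 1/f_2 - 1/d_o2 = 1/(-13) - 1/(9.623) = -0.18084 cm^-1, so d_i2 = -5.530 cm.
m_2 = -(-5.530)/(9.623) = 0.5746.
Total m = m_1 x m_2 = (-0.5062)(0.5746) = -0.2909.

-0.29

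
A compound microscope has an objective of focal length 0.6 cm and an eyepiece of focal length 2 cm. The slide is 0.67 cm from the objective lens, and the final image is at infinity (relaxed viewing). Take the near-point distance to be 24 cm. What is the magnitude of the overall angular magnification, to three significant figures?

Objective: 1/d_i = 1/f_obj - 1/d_o = 1/0.6 - 1/0.67 = 0.17413 cm^-1, so d_i = 5.743 cm.
m_obj = -d_i/d_o = -5.743/0.67 = -8.571.
Eyepiece angular magnification (image at infinity): M_eye = D/f_e = 24/2 = 12.000.
Overall M = m_obj x M_eye = (-8.571)(12.000) = -102.86.
|M| = 102.86.

103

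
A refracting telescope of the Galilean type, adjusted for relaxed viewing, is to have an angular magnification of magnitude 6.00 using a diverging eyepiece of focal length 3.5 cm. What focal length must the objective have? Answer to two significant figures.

|M| = f_obj/|f_eye|, so f_obj = |M| x |f_eye| = 6.0 x 3.5 = 21.000 cm.

21 cm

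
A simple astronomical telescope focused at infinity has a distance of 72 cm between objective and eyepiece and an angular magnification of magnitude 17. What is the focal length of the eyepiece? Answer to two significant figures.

In normal adjustment the tube length equals f_obj + f_eye and |M| = f_obj/f_eye.
So f_obj = 17 f_eye and 17 f_eye + f_eye = 72 cm, giving f_eye = 72/18 = 4.000 cm and f_obj = 68.000 cm.

4.0 cm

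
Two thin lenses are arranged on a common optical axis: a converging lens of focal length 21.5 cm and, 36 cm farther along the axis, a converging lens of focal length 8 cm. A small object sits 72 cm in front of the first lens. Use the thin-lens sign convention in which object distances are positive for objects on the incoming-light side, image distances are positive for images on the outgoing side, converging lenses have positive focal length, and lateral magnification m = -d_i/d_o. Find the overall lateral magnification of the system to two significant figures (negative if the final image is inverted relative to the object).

-1.3

Applying the thin-lens equation to the first lens, 1/21.5 = 1/72 + 1/d_i1, which gives d_i1 = 30.653 cm.
Its lateral magnification is m_1 = -d_i1/d_o1 = -(30.653)/72 = -0.4257.
Object distance for lens 2: d_o2 = 36 - 30.653 = 5.347 cm.
Applying the thin-lens equation again with f_2 = 8 cm and d_o2 = 5.347 cm gives d_i2 = -16.119 cm.
m_2 = -(-16.119)/(5.347) = 3.0149.
Total m = m_1 x m_2 = (-0.4257)(3.0149) = -1.2836.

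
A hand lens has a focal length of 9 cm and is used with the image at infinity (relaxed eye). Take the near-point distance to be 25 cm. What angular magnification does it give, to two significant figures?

2.8

M = D/f = 25/9 = 2.778.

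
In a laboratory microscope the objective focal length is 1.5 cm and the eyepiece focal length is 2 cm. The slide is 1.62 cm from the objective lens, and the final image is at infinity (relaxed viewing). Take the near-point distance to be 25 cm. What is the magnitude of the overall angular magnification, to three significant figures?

156

Objective: 1/d_i = 1/f_obj - 1/d_o = 1/1.5 - 1/1.62 = 0.04938 cm^-1, so d_i = 20.250 cm.
m_obj = -d_i/d_o = -20.250/1.62 = -12.500.
Eyepiece angular magnification (image at infinity): M_eye = D/f_e = 25/2 = 12.500.
Overall M = m_obj x M_eye = (-12.500)(12.500) = -156.25.
|M| = 156.25.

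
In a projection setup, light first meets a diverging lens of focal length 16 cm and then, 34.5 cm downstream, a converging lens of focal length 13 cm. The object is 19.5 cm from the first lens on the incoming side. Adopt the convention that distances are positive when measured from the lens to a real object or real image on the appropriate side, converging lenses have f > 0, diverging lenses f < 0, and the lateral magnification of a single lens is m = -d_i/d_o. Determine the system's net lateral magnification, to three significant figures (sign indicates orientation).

-0.193

Applying the thin-lens equation to the first lens, 1/(-16) = 1/19.5 + 1/d_i1, which gives d_i1 = -8.789 cm.
Its lateral magnification is m_1 = -d_i1/d_o1 = -(-8.789)/19.5 = 0.4507.
The intermediate image is virtual, 8.789 cm to the left of lens 1, so d_o2 = L - d_i1 = 34.5 - (-8.789) = 43.289 cm.
Applying the thin-lens equation again with f_2 = 13 cm and d_o2 = 43.289 cm gives d_i2 = 18.580 cm.
m_2 = -(18.580)/(43.289) = -0.4292.
Overall magnification: m = m_1 m_2 = -0.1934.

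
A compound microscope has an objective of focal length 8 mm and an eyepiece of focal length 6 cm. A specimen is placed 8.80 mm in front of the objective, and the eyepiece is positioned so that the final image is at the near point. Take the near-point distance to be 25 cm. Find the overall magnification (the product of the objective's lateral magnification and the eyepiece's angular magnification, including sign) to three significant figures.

-51.7

Convert to cm: f_obj = 8 mm = 0.8 cm; d_o = 8.80 mm = 0.88 cm.
Objective: 1/d_i = 1/f_obj - 1/d_o = 1/0.8 - 1/0.88 = 0.11364 cm^-1, so d_i = 8.800 cm.
m_obj = -d_i/d_o = -8.800/0.88 = -10.000.
Eyepiece angular magnification (image at near point): M_eye = 1 + D/f_e = 1 + 25/6 = 5.167.
Overall M = m_obj x M_eye = (-10.000)(5.167) = -51.67.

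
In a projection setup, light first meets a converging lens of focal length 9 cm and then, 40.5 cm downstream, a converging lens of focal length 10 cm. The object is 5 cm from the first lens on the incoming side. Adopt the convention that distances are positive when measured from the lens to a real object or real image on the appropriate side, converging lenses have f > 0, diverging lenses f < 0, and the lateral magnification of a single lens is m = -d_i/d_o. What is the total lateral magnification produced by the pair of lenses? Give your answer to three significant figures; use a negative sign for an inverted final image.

-0.539

Applying the thin-lens equation to the first lens, 1/9 = 1/5 + 1/d_i1, which gives d_i1 = -11.250 cm.
Its lateral magnification is m_1 = -d_i1/d_o1 = -(-11.250)/5 = 2.2500.
With d_i1 < 0 the first image is virtual and lies on the object side; the object distance for lens 2 is d_o2 = 40.5 - (-11.250) = 51.750 cm.
Applying the thin-lens equation again with f_2 = 10 cm and d_o2 = 51.750 cm gives d_i2 = 12.395 cm.
m_2 = -(12.395)/(51.750) = -0.2395.
The system's lateral magnification is m_1 m_2 = (2.2500)(-0.2395) = -0.5389.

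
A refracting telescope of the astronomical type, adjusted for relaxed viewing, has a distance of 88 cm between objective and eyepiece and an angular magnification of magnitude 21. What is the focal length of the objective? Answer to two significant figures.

84 cm

In normal adjustment the tube length equals f_obj + f_eye and |M| = f_obj/f_eye.
So f_obj = 21 f_eye and 21 f_eye + f_eye = 88 cm, giving f_eye = 88/22 = 4.000 cm and f_obj = 84.000 cm.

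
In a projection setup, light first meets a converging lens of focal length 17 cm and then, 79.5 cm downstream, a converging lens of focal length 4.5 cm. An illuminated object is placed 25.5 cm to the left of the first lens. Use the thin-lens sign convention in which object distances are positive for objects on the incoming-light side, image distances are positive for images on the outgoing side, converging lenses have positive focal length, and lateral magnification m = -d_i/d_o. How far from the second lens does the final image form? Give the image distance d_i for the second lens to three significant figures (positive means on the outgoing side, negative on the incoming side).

Applying the thin-lens equation to the first lens, 1/17 = 1/25.5 + 1/d_i1, which gives d_i1 = 51.000 cm.
The intermediate image is 51.000 cm to the right of lens 1, so d_o2 = L - d_i1 = 79.5 - 51.000 = 28.500 cm.
Applying the thin-lens equation again with f_2 = 4.5 cm and d_o2 = 28.500 cm gives d_i2 = 5.344 cm.

5.34 cm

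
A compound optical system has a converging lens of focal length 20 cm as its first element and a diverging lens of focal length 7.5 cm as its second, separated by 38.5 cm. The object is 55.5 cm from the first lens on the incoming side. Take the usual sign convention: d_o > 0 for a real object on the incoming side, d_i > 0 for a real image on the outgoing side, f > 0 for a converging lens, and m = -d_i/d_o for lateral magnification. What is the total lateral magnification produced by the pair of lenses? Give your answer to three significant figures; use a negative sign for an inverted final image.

-0.287

First lens: d_i1 = 1/(1/20 - 1/55.5) = 31.268 cm.
m_1 = -(31.268)/55.5 = -0.5634.
That image sits 7.232 cm in front of the second lens, so d_o2 = 7.232 cm.
Second lens: d_i2 = 1/(1/(-7.5) - 1/(7.232)) = -3.682 cm.
m_2 = -(-3.682)/(7.232) = 0.5091.
Overall magnification: m = m_1 m_2 = -0.2868.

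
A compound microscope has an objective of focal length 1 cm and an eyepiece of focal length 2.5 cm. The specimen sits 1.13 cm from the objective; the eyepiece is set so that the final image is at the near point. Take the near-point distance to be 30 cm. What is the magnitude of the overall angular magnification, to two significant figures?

100

Objective: 1/d_i = 1/f_obj - 1/d_o = 1/1 - 1/1.13 = 0.11504 cm^-1, so d_i = 8.692 cm.
m_obj = -d_i/d_o = -8.692/1.13 = -7.692.
Eyepiece angular magnification (image at near point): M_eye = 1 + D/f_e = 1 + 30/2.5 = 13.000.
Overall M = m_obj x M_eye = (-7.692)(13.000) = -100.00.
|M| = 100.00.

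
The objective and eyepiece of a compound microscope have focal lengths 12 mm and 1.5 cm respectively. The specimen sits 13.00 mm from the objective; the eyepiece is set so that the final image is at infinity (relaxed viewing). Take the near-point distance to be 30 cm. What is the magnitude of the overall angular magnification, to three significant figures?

240

Convert to cm: f_obj = 12 mm = 1.2 cm; d_o = 13.00 mm = 1.30 cm.
Objective: 1/d_i = 1/f_obj - 1/d_o = 1/1.2 - 1/1.30 = 0.06410 cm^-1, so d_i = 15.600 cm.
m_obj = -d_i/d_o = -15.600/1.30 = -12.000.
Eyepiece angular magnification (image at infinity): M_eye = D/f_e = 30/1.5 = 20.000.
Overall M = m_obj x M_eye = (-12.000)(20.000) = -240.00.
|M| = 240.00.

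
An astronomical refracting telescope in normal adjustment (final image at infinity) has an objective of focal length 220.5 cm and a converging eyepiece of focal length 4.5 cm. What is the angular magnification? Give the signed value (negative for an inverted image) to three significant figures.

M = -f_obj/f_eye = -220.5/(4.5) = -49.000.

-49.0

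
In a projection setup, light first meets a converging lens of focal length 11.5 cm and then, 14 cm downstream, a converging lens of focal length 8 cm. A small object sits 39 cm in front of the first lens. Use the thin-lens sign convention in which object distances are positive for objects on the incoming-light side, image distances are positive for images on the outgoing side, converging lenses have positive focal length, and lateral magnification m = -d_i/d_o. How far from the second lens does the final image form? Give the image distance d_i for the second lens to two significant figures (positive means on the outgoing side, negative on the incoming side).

Applying the thin-lens equation to the first lens, 1/11.5 = 1/39 + 1/d_i1, which gives d_i1 = 16.309 cm.
Since 16.309 cm > 14 cm, the first image lies past the second lens and serves as a virtual object: d_o2 = L - d_i1 = -2.309 cm.
Applying the thin-lens equation again with f_2 = 8 cm and d_o2 = -2.309 cm gives d_i2 = 1.792 cm.

1.8 cm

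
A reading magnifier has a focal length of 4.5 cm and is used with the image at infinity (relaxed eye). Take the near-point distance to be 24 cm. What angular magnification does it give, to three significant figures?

M = D/f = 24/4.5 = 5.333.

5.33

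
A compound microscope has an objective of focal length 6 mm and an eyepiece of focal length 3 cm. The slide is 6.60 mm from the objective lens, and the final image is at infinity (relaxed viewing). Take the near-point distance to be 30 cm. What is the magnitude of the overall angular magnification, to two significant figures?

100

Convert to cm: f_obj = 6 mm = 0.6 cm; d_o = 6.60 mm = 0.66 cm.
Objective: 1/d_i = 1/f_obj - 1/d_o = 1/0.6 - 1/0.66 = 0.15152 cm^-1, so d_i = 6.600 cm.
m_obj = -d_i/d_o = -6.600/0.66 = -10.000.
Eyepiece angular magnification (image at infinity): M_eye = D/f_e = 30/3 = 10.000.
Overall M = m_obj x M_eye = (-10.000)(10.000) = -100.00.
|M| = 100.00.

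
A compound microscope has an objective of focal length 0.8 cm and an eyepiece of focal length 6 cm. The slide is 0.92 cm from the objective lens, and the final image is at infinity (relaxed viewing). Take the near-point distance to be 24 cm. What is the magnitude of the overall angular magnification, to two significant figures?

Objective: 1/d_i = 1/f_obj - 1/d_o = 1/0.8 - 1/0.92 = 0.16304 cm^-1, so d_i = 6.133 cm.
m_obj = -d_i/d_o = -6.133/0.92 = -6.667.
Eyepiece angular magnification (image at infinity): M_eye = D/f_e = 24/6 = 4.000.
Overall M = m_obj x M_eye = (-6.667)(4.000) = -26.67.
|M| = 26.67.

27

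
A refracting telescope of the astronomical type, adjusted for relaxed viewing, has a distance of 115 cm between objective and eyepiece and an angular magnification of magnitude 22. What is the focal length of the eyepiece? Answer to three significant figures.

In normal adjustment the tube length equals f_obj + f_eye and |M| = f_obj/f_eye.
So f_obj = 22 f_eye and 22 f_eye + f_eye = 115 cm, giving f_eye = 115/23 = 5.000 cm and f_obj = 110.000 cm.

5.00 cm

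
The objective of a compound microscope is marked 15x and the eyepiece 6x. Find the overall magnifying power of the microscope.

90

The overall magnification of a compound microscope is the product of the objective and eyepiece magnifications:
M = M_obj x M_eye = 15 x 6 = 90.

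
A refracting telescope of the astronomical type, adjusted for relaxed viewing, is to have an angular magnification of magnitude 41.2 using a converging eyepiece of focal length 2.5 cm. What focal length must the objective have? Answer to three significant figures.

103 cm

|M| = f_obj/|f_eye|, so f_obj = |M| x |f_eye| = 41.2 x 2.5 = 103.000 cm.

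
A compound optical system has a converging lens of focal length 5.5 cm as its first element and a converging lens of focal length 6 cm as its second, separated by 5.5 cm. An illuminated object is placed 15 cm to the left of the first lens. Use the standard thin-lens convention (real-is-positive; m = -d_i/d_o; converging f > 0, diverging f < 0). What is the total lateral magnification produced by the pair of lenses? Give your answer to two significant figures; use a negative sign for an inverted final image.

Lens 1: 1/d_i1 = 1/f_1 - 1/d_o1 = 1/5.5 - 1/15 = 0.11515 cm^-1, so d_i1 = 8.684 cm.
m_1 = -(8.684)/15 = -0.5789.
Since 8.684 cm > 5.5 cm, the first image lies past the second lens and serves as a virtual object: d_o2 = L - d_i1 = -3.184 cm.
Lens 2: 1/d_i2 = 1/f_2 - 1/d_o2 = 1/6 - 1/(-3.184) = 0.48072 cm^-1, so d_i2 = 2.080 cm.
m_2 = -(2.080)/(-3.184) = 0.6533.
Overall magnification: m = m_1 m_2 = -0.3782.

-0.38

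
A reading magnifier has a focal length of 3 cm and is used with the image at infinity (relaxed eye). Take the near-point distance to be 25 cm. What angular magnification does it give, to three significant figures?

8.33

M = D/f = 25/3 = 8.333.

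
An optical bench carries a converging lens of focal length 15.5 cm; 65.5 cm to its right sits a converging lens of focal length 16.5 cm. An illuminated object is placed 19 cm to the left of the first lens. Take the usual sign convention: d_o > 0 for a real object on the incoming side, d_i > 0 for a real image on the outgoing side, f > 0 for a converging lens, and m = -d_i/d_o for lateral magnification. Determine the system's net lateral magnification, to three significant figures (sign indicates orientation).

First lens: d_i1 = 1/(1/15.5 - 1/19) = 84.143 cm.
m_1 = -(84.143)/19 = -4.4286.
Since 84.143 cm > 65.5 cm, the first image lies past the second lens and serves as a virtual object: d_o2 = L - d_i1 = -18.643 cm.
Second lens: d_i2 = 1/(1/16.5 - 1/(-18.643)) = 8.753 cm.
m_2 = -(8.753)/(-18.643) = 0.4695.
The system's lateral magnification is m_1 m_2 = (-4.4286)(0.4695) = -2.0793.

-2.08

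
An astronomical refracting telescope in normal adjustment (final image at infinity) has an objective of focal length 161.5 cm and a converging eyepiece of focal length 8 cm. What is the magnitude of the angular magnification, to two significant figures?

20

|M| = f_obj/|f_eye| = 161.5/8 = 20.188.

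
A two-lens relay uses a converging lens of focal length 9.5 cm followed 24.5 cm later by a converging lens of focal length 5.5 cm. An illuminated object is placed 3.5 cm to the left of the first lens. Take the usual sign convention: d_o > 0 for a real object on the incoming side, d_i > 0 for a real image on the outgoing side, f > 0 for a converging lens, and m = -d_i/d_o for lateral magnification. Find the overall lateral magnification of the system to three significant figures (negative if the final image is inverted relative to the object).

Applying the thin-lens equation to the first lens, 1/9.5 = 1/3.5 + 1/d_i1, which gives d_i1 = -5.542 cm.
Its lateral magnification is m_1 = -d_i1/d_o1 = -(-5.542)/3.5 = 1.5833.
With d_i1 < 0 the first image is virtual and lies on the object side; the object distance for lens 2 is d_o2 = 24.5 - (-5.542) = 30.042 cm.
Applying the thin-lens equation again with f_2 = 5.5 cm and d_o2 = 30.042 cm gives d_i2 = 6.733 cm.
m_2 = -(6.733)/(30.042) = -0.2241.
Overall magnification: m = m_1 m_2 = -0.3548.

-0.355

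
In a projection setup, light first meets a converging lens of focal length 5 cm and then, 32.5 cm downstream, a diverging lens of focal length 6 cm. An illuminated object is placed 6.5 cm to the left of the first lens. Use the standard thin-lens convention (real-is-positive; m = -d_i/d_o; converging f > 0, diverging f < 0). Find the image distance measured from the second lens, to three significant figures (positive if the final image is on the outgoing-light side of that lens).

-3.86 cm

Applying the thin-lens equation to the first lens, 1/5 = 1/6.5 + 1/d_i1, which gives d_i1 = 21.667 cm.
Object distance for lens 2: d_o2 = 32.5 - 21.667 = 10.833 cm.
Applying the thin-lens equation again with f_2 = -6 cm and d_o2 = 10.833 cm gives d_i2 = -3.861 cm.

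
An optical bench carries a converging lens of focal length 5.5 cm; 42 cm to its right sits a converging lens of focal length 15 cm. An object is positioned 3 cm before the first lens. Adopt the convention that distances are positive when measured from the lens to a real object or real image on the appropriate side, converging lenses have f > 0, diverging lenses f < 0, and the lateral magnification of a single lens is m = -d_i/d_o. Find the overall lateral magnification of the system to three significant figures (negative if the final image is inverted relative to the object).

Applying the thin-lens equation to the first lens, 1/5.5 = 1/3 + 1/d_i1, which gives d_i1 = -6.600 cm.
Its lateral magnification is m_1 = -d_i1/d_o1 = -(-6.600)/3 = 2.2000.
With d_i1 < 0 the first image is virtual and lies on the object side; the object distance for lens 2 is d_o2 = 42 - (-6.600) = 48.600 cm.
Applying the thin-lens equation again with f_2 = 15 cm and d_o2 = 48.600 cm gives d_i2 = 21.696 cm.
m_2 = -(21.696)/(48.600) = -0.4464.
The system's lateral magnification is m_1 m_2 = (2.2000)(-0.4464) = -0.9821.

-0.982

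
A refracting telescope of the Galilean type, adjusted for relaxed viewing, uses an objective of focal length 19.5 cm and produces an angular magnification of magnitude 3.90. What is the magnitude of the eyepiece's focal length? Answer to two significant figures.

5.0 cm

|M| = f_obj/|f_eye|, so |f_eye| = f_obj/|M| = 19.5/3.9 = 5.000 cm.
(The eyepiece is diverging, so its signed focal length is -5.000 cm.)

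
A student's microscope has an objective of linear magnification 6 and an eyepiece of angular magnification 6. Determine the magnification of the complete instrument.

The overall magnification of a compound microscope is the product of the objective and eyepiece magnifications:
M = M_obj x M_eye = 6 x 6 = 36.

36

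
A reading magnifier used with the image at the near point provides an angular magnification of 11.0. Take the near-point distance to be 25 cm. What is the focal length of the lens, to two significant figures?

For the image at the near point, M = 1 + D/f.
f = D/(M - 1) = 25/(11.0 - 1) = 2.500 cm.

2.5 cm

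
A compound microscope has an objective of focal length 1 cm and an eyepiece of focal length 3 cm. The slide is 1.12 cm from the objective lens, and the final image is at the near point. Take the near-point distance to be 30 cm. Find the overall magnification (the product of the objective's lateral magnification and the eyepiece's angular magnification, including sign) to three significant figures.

-91.7

Objective: 1/d_i = 1/f_obj - 1/d_o = 1/1 - 1/1.12 = 0.10714 cm^-1, so d_i = 9.333 cm.
m_obj = -d_i/d_o = -9.333/1.12 = -8.333.
Eyepiece angular magnification (image at near point): M_eye = 1 + D/f_e = 1 + 30/3 = 11.000.
Overall M = m_obj x M_eye = (-8.333)(11.000) = -91.67.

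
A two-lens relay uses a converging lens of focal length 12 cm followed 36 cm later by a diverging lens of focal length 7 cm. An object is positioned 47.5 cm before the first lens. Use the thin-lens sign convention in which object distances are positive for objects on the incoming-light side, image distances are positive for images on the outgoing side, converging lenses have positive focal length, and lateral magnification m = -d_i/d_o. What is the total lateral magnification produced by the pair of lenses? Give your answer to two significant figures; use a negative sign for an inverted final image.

-0.088

Lens 1: 1/d_i1 = 1/f_1 - 1/d_o1 = 1/12 - 1/47.5 = 0.06228 cm^-1, so d_i1 = 16.056 cm.
m_1 = -(16.056)/47.5 = -0.3380.
Object distance for lens 2: d_o2 = 36 - 16.056 = 19.944 cm.
Lens 2: 1/d_i2 = 1/f_2 - 1/d_o2 = 1/(-7) - 1/(19.944) = -0.19300 cm^-1, so d_i2 = -5.181 cm.
m_2 = -(-5.181)/(19.944) = 0.2598.
Total m = m_1 x m_2 = (-0.3380)(0.2598) = -0.0878.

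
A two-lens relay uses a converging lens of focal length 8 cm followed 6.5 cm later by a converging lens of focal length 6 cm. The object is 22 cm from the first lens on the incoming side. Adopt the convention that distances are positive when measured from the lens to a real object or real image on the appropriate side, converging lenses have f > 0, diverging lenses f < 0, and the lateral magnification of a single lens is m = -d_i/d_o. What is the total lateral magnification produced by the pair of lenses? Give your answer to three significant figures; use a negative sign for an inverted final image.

-0.284

Lens 1: 1/d_i1 = 1/f_1 - 1/d_o1 = 1/8 - 1/22 = 0.07955 cm^-1, so d_i1 = 12.571 cm.
m_1 = -(12.571)/22 = -0.5714.
Since 12.571 cm > 6.5 cm, the first image lies past the second lens and serves as a virtual object: d_o2 = L - d_i1 = -6.071 cm.
Lens 2: 1/d_i2 = 1/f_2 - 1/d_o2 = 1/6 - 1/(-6.071) = 0.33137 cm^-1, so d_i2 = 3.018 cm.
m_2 = -(3.018)/(-6.071) = 0.4970.
Total m = m_1 x m_2 = (-0.5714)(0.4970) = -0.2840.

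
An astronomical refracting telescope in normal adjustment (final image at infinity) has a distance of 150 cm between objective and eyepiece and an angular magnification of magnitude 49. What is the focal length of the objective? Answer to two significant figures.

In normal adjustment the tube length equals f_obj + f_eye and |M| = f_obj/f_eye.
So f_obj = 49 f_eye and 49 f_eye + f_eye = 150 cm, giving f_eye = 150/50 = 3.000 cm and f_obj = 147.000 cm.

150 cm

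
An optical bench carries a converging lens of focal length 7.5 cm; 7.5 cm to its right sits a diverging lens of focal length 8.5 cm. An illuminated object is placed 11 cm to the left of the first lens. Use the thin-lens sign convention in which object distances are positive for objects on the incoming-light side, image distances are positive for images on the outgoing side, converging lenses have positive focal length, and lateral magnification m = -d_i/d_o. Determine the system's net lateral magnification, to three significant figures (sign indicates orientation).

First lens: d_i1 = 1/(1/7.5 - 1/11) = 23.571 cm.
m_1 = -(23.571)/11 = -2.1429.
This image would form 23.571 cm past lens 1, i.e. 16.071 cm beyond lens 2, so it is a virtual object for lens 2: d_o2 = 7.5 - 23.571 = -16.071 cm.
Second lens: d_i2 = 1/(1/(-8.5) - 1/(-16.071)) = -18.042 cm.
m_2 = -(-18.042)/(-16.071) = -1.1226.
The system's lateral magnification is m_1 m_2 = (-2.1429)(-1.1226) = 2.4057.

2.41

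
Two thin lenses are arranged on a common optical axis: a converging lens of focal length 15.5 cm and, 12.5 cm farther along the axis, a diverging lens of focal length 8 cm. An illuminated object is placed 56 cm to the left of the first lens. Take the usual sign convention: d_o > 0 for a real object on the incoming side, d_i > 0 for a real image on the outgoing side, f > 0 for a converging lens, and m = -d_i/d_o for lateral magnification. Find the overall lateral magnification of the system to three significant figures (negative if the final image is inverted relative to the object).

Lens 1: 1/d_i1 = 1/f_1 - 1/d_o1 = 1/15.5 - 1/56 = 0.04666 cm^-1, so d_i1 = 21.432 cm.
m_1 = -(21.432)/56 = -0.3827.
This image would form 21.432 cm past lens 1, i.e. 8.932 cm beyond lens 2, so it is a virtual object for lens 2: d_o2 = 12.5 - 21.432 = -8.932 cm.
Lens 2: 1/d_i2 = 1/f_2 - 1/d_o2 = 1/(-8) - 1/(-8.932) = -0.01304 cm^-1, so d_i2 = -76.662 cm.
m_2 = -(-76.662)/(-8.932) = -8.5828.
Total m = m_1 x m_2 = (-0.3827)(-8.5828) = 3.2848.

3.28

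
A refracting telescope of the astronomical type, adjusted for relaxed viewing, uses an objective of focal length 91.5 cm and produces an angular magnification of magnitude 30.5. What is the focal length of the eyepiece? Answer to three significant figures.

3.00 cm

|M| = f_obj/f_eye, so f_eye = f_obj/|M| = 91.5/30.5 = 3.000 cm.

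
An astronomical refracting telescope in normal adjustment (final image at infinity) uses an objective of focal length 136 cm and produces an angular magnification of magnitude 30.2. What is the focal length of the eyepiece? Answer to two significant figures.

4.5 cm

|M| = f_obj/f_eye, so f_eye = f_obj/|M| = 136/30.2 = 4.503 cm.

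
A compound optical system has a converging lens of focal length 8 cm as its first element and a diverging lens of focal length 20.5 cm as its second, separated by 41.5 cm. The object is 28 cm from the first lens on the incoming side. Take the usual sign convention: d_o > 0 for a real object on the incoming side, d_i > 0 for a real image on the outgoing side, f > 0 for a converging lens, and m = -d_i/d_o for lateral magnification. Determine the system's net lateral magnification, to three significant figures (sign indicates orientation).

First lens: d_i1 = 1/(1/8 - 1/28) = 11.200 cm.
m_1 = -(11.200)/28 = -0.4000.
Object distance for lens 2: d_o2 = 41.5 - 11.200 = 30.300 cm.
Second lens: d_i2 = 1/(1/(-20.5) - 1/(30.300)) = -12.227 cm.
m_2 = -(-12.227)/(30.300) = 0.4035.
Total m = m_1 x m_2 = (-0.4000)(0.4035) = -0.1614.

-0.161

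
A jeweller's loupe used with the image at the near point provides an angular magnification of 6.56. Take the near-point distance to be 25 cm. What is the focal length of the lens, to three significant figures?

4.50 cm

For the image at the near point, M = 1 + D/f.
f = D/(M - 1) = 25/(6.56 - 1) = 4.496 cm.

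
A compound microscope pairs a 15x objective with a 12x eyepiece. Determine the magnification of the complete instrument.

The overall magnification of a compound microscope is the product of the objective and eyepiece magnifications:
M = M_obj x M_eye = 15 x 12 = 180.

180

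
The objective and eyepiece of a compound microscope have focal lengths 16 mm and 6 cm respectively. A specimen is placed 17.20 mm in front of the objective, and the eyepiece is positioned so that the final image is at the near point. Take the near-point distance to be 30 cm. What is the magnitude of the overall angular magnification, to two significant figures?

80

Convert to cm: f_obj = 16 mm = 1.6 cm; d_o = 17.20 mm = 1.72 cm.
Objective: 1/d_i = 1/f_obj - 1/d_o = 1/1.6 - 1/1.72 = 0.04360 cm^-1, so d_i = 22.933 cm.
m_obj = -d_i/d_o = -22.933/1.72 = -13.333.
Eyepiece angular magnification (image at near point): M_eye = 1 + D/f_e = 1 + 30/6 = 6.000.
Overall M = m_obj x M_eye = (-13.333)(6.000) = -80.00.
|M| = 80.00.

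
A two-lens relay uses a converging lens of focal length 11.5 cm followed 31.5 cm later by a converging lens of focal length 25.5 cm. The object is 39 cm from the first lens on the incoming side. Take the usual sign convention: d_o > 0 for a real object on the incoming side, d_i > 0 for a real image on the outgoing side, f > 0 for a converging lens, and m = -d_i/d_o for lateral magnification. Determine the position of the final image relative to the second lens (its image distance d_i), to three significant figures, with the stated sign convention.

-37.6 cm

Applying the thin-lens equation to the first lens, 1/11.5 = 1/39 + 1/d_i1, which gives d_i1 = 16.309 cm.
Object distance for lens 2: d_o2 = 31.5 - 16.309 = 15.191 cm.
Applying the thin-lens equation again with f_2 = 25.5 cm and d_o2 = 15.191 cm gives d_i2 = -37.575 cm.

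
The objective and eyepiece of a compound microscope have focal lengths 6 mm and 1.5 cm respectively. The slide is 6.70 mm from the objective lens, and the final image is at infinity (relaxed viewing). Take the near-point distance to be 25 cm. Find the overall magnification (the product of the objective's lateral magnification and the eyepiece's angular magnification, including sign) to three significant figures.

-143

Convert to cm: f_obj = 6 mm = 0.6 cm; d_o = 6.70 mm = 0.67 cm.
Objective: 1/d_i = 1/f_obj - 1/d_o = 1/0.6 - 1/0.67 = 0.17413 cm^-1, so d_i = 5.743 cm.
m_obj = -d_i/d_o = -5.743/0.67 = -8.571.
Eyepiece angular magnification (image at infinity): M_eye = D/f_e = 25/1.5 = 16.667.
Overall M = m_obj x M_eye = (-8.571)(16.667) = -142.86.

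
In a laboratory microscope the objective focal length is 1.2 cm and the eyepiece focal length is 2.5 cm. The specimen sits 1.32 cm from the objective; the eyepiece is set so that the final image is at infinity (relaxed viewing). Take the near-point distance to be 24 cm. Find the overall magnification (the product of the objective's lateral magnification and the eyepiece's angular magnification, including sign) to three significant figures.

Objective: 1/d_i = 1/f_obj - 1/d_o = 1/1.2 - 1/1.32 = 0.07576 cm^-1, so d_i = 13.200 cm.
m_obj = -d_i/d_o = -13.200/1.32 = -10.000.
Eyepiece angular magnification (image at infinity): M_eye = D/f_e = 24/2.5 = 9.600.
Overall M = m_obj x M_eye = (-10.000)(9.600) = -96.00.

-96.0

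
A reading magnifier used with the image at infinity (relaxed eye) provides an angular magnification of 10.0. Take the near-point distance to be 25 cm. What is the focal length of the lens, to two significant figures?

For the image at infinity, M = D/f.
f = D/M = 25/10.0 = 2.500 cm.

2.5 cm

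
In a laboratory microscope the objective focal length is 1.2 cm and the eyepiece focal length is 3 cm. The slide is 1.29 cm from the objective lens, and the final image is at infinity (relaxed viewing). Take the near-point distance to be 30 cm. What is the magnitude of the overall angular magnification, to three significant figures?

Objective: 1/d_i = 1/f_obj - 1/d_o = 1/1.2 - 1/1.29 = 0.05814 cm^-1, so d_i = 17.200 cm.
m_obj = -d_i/d_o = -17.200/1.29 = -13.333.
Eyepiece angular magnification (image at infinity): M_eye = D/f_e = 30/3 = 10.000.
Overall M = m_obj x M_eye = (-13.333)(10.000) = -133.33.
|M| = 133.33.

133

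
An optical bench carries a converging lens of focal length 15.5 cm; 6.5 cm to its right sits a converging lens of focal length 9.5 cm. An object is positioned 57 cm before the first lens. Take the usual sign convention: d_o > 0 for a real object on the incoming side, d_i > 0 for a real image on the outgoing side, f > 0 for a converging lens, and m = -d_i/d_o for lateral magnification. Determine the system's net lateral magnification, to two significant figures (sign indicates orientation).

First lens: d_i1 = 1/(1/15.5 - 1/57) = 21.289 cm.
m_1 = -(21.289)/57 = -0.3735.
This image would form 21.289 cm past lens 1, i.e. 14.789 cm beyond lens 2, so it is a virtual object for lens 2: d_o2 = 6.5 - 21.289 = -14.789 cm.
Second lens: d_i2 = 1/(1/9.5 - 1/(-14.789)) = 5.784 cm.
m_2 = -(5.784)/(-14.789) = 0.3911.
Total m = m_1 x m_2 = (-0.3735)(0.3911) = -0.1461.

-0.15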